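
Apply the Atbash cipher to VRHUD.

V(21) → E(4)
R(17) → I(8)
H(7) → S(18)
U(20) → F(5)
D(3) → W(22)

EISFW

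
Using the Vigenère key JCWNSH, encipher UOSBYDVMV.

DQOOQKEOR

Repeat the key across the message: JCWNSHJCW
U(20)+J(9): 29≡3 → D
O(14)+C(2): 16 → Q
S(18)+W(22): 40≡14 → O
B(1)+N(13): 14 → O
Y(24)+S(18): 42≡16 → Q
D(3)+H(7): 10 → K
V(21)+J(9): 30≡4 → E
M(12)+C(2): 14 → O
V(21)+W(22): 43≡17 → R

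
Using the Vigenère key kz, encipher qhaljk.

Repeat the key across the message: kzkzkz
q(16)+k(10): 26≡0 → a
h(7)+z(25): 32≡6 → g
a(0)+k(10): 10 → k
l(11)+z(25): 36≡10 → k
j(9)+k(10): 19 → t
k(10)+z(25): 35≡9 → j

agkktj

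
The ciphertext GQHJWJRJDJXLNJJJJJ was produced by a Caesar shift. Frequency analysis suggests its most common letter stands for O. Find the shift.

21

The most frequent ciphertext letter is J (appears 9 times).
J is position 9; O is position 14.
Shift = -5≡21.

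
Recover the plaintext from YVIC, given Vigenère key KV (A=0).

OAYH

Repeat the key across the ciphertext: KVKV
Y(24)−K(10): 14 → O
V(21)−V(21): 0 → A
I(8)−K(10): -2≡24 → Y
C(2)−V(21): -19≡7 → H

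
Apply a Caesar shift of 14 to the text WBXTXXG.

W(22): 22+14=36≡10 → K
B(1): 1+14=15 → P
X(23): 23+14=37≡11 → L
T(19): 19+14=33≡7 → H
X(23): 23+14=37≡11 → L
X(23): 23+14=37≡11 → L
G(6): 6+14=20 → U

KPLHLLU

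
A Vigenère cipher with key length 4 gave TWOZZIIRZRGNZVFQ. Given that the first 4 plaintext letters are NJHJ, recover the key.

GNHQ

Subtract each crib letter from the matching ciphertext letter (mod 26):
T(19)−N(13)=6 → G
W(22)−J(9)=13 → N
O(14)−H(7)=7 → H
Z(25)−J(9)=16 → Q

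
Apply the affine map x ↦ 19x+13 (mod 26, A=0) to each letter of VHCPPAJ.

V(21): 19·21+13=412≡22 → W
H(7): 19·7+13=146≡16 → Q
C(2): 19·2+13=51≡25 → Z
P(15): 19·15+13=298≡12 → M
P(15): 19·15+13=298≡12 → M
A(0): 19·0+13=13 → N
J(9): 19·9+13=184≡2 → C

WQZMMNC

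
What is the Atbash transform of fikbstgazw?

urpyhgtzad

f(5) → u(20)
i(8) → r(17)
k(10) → p(15)
b(1) → y(24)
s(18) → h(7)
t(19) → g(6)
g(6) → t(19)
a(0) → z(25)
z(25) → a(0)
w(22) → d(3)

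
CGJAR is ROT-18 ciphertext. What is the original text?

C(2): 2−18=-16≡10 → K
G(6): 6−18=-12≡14 → O
J(9): 9−18=-9≡17 → R
A(0): 0−18=-18≡8 → I
R(17): 17−18=-1≡25 → Z

KORIZ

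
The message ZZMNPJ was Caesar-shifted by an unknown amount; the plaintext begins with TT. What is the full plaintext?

From the crib: Z(25)−T(19)=6, so the shift is 6.
Subtract 6 from each ciphertext letter:
Z(25): 25−6=19 → T
Z(25): 25−6=19 → T
M(12): 12−6=6 → G
N(13): 13−6=7 → H
P(15): 15−6=9 → J
J(9): 9−6=3 → D

TTGHJD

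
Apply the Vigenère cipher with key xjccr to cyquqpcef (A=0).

zhswhmlgh

Repeat the key across the message: xjccrxjcc
c(2)+x(23): 25 → z
y(24)+j(9): 33≡7 → h
q(16)+c(2): 18 → s
u(20)+c(2): 22 → w
q(16)+r(17): 33≡7 → h
p(15)+x(23): 38≡12 → m
c(2)+j(9): 11 → l
e(4)+c(2): 6 → g
f(5)+c(2): 7 → h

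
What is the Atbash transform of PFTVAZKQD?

P(15) → K(10)
F(5) → U(20)
T(19) → G(6)
V(21) → E(4)
A(0) → Z(25)
Z(25) → A(0)
K(10) → P(15)
Q(16) → J(9)
D(3) → W(22)

KUGEZAPJW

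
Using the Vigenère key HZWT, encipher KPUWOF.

Repeat the key across the message: HZWTHZ
K(10)+H(7): 17 → R
P(15)+Z(25): 40≡14 → O
U(20)+W(22): 42≡16 → Q
W(22)+T(19): 41≡15 → P
O(14)+H(7): 21 → V
F(5)+Z(25): 30≡4 → E

ROQPVE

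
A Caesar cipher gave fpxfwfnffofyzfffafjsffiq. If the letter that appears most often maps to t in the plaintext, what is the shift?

The most frequent ciphertext letter is f (appears 12 times).
f is position 5; t is position 19.
Shift = -14≡12.

12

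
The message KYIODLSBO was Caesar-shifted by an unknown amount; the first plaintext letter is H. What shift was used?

3

From the crib: K(10)−H(7)=3, so the shift is 3.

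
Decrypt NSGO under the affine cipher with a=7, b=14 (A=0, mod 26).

The inverse of 7 mod 26 is 15, since 7·15=105≡1. Apply D(y)=15·(y−14) mod 26:
N(13): 15·(13−14)=-15≡11 → L
S(18): 15·(18−14)=60≡8 → I
G(6): 15·(6−14)=-120≡10 → K
O(14): 15·(14−14)=0 → A

LIKA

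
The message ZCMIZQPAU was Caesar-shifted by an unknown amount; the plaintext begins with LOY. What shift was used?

From the crib: Z(25)−L(11)=14, so the shift is 14.

14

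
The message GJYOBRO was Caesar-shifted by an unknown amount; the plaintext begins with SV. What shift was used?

14

From the crib: G(6)−S(18)=-12≡14, so the shift is 14.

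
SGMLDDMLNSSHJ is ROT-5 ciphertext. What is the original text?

NBHGYYHGINNCE

S(18): 18−5=13 → N
G(6): 6−5=1 → B
M(12): 12−5=7 → H
L(11): 11−5=6 → G
D(3): 3−5=-2≡24 → Y
D(3): 3−5=-2≡24 → Y
M(12): 12−5=7 → H
L(11): 11−5=6 → G
N(13): 13−5=8 → I
S(18): 18−5=13 → N
S(18): 18−5=13 → N
H(7): 7−5=2 → C
J(9): 9−5=4 → E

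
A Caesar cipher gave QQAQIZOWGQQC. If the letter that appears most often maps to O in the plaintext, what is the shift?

2

The most frequent ciphertext letter is Q (appears 5 times).
Q is position 16; O is position 14.
Shift = 2.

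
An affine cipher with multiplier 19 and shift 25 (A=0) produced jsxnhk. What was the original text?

gbeykr

The inverse of 19 mod 26 is 11, since 19·11=209≡1. Apply D(y)=11·(y−25) mod 26:
j(9): 11·(9−25)=-176≡6 → g
s(18): 11·(18−25)=-77≡1 → b
x(23): 11·(23−25)=-22≡4 → e
n(13): 11·(13−25)=-132≡24 → y
h(7): 11·(7−25)=-198≡10 → k
k(10): 11·(10−25)=-165≡17 → r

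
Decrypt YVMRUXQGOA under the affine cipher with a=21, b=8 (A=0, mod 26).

The inverse of 21 mod 26 is 5, since 21·5=105≡1. Apply D(y)=5·(y−8) mod 26:
Y(24): 5·(24−8)=80≡2 → C
V(21): 5·(21−8)=65≡13 → N
M(12): 5·(12−8)=20 → U
R(17): 5·(17−8)=45≡19 → T
U(20): 5·(20−8)=60≡8 → I
X(23): 5·(23−8)=75≡23 → X
Q(16): 5·(16−8)=40≡14 → O
G(6): 5·(6−8)=-10≡16 → Q
O(14): 5·(14−8)=30≡4 → E
A(0): 5·(0−8)=-40≡12 → M

CNUTIXOQEM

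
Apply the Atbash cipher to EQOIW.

VJLRD

E(4) → V(21)
Q(16) → J(9)
O(14) → L(11)
I(8) → R(17)
W(22) → D(3)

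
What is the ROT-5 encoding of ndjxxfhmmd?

n(13): 13+5=18 → s
d(3): 3+5=8 → i
j(9): 9+5=14 → o
x(23): 23+5=28≡2 → c
x(23): 23+5=28≡2 → c
f(5): 5+5=10 → k
h(7): 7+5=12 → m
m(12): 12+5=17 → r
m(12): 12+5=17 → r
d(3): 3+5=8 → i

siocckmrri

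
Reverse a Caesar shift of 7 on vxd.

oqw

v(21): 21−7=14 → o
x(23): 23−7=16 → q
d(3): 3−7=-4≡22 → w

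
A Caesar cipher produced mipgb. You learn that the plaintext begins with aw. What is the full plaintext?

awdup

From the crib: m(12)−a(0)=12, so the shift is 12.
Subtract 12 from each ciphertext letter:
m(12): 12−12=0 → a
i(8): 8−12=-4≡22 → w
p(15): 15−12=3 → d
g(6): 6−12=-6≡20 → u
b(1): 1−12=-11≡15 → p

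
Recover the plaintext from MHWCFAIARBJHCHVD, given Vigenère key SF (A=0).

UCEXNVQVZWRCKCDY

Repeat the key across the ciphertext: SFSFSFSFSFSFSFSF
M(12)−S(18): -6≡20 → U
H(7)−F(5): 2 → C
W(22)−S(18): 4 → E
C(2)−F(5): -3≡23 → X
F(5)−S(18): -13≡13 → N
A(0)−F(5): -5≡21 → V
I(8)−S(18): -10≡16 → Q
A(0)−F(5): -5≡21 → V
R(17)−S(18): -1≡25 → Z
B(1)−F(5): -4≡22 → W
J(9)−S(18): -9≡17 → R
H(7)−F(5): 2 → C
C(2)−S(18): -16≡10 → K
H(7)−F(5): 2 → C
V(21)−S(18): 3 → D
D(3)−F(5): -2≡24 → Y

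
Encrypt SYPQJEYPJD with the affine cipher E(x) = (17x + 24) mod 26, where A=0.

S(18): 17·18+24=330≡18 → S
Y(24): 17·24+24=432≡16 → Q
P(15): 17·15+24=279≡19 → T
Q(16): 17·16+24=296≡10 → K
J(9): 17·9+24=177≡21 → V
E(4): 17·4+24=92≡14 → O
Y(24): 17·24+24=432≡16 → Q
P(15): 17·15+24=279≡19 → T
J(9): 17·9+24=177≡21 → V
D(3): 17·3+24=75≡23 → X

SQTKVOQTVX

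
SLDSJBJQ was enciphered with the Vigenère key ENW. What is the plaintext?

Repeat the key across the ciphertext: ENWENWEN
S(18)−E(4): 14 → O
L(11)−N(13): -2≡24 → Y
D(3)−W(22): -19≡7 → H
S(18)−E(4): 14 → O
J(9)−N(13): -4≡22 → W
B(1)−W(22): -21≡5 → F
J(9)−E(4): 5 → F
Q(16)−N(13): 3 → D

OYHOWFFD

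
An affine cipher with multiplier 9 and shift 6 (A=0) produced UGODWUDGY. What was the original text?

The inverse of 9 mod 26 is 3, since 9·3=27≡1. Apply D(y)=3·(y−6) mod 26:
U(20): 3·(20−6)=42≡16 → Q
G(6): 3·(6−6)=0 → A
O(14): 3·(14−6)=24 → Y
D(3): 3·(3−6)=-9≡17 → R
W(22): 3·(22−6)=48≡22 → W
U(20): 3·(20−6)=42≡16 → Q
D(3): 3·(3−6)=-9≡17 → R
G(6): 3·(6−6)=0 → A
Y(24): 3·(24−6)=54≡2 → C

QAYRWQRAC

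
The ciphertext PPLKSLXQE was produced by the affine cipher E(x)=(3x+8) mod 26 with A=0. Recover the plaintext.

The inverse of 3 mod 26 is 9, since 3·9=27≡1. Apply D(y)=9·(y−8) mod 26:
P(15): 9·(15−8)=63≡11 → L
P(15): 9·(15−8)=63≡11 → L
L(11): 9·(11−8)=27≡1 → B
K(10): 9·(10−8)=18 → S
S(18): 9·(18−8)=90≡12 → M
L(11): 9·(11−8)=27≡1 → B
X(23): 9·(23−8)=135≡5 → F
Q(16): 9·(16−8)=72≡20 → U
E(4): 9·(4−8)=-36≡16 → Q

LLBSMBFUQ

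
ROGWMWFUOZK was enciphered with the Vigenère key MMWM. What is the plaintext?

FCKKAKJICNO

Repeat the key across the ciphertext: MMWMMMWMMMW
R(17)−M(12): 5 → F
O(14)−M(12): 2 → C
G(6)−W(22): -16≡10 → K
W(22)−M(12): 10 → K
M(12)−M(12): 0 → A
W(22)−M(12): 10 → K
F(5)−W(22): -17≡9 → J
U(20)−M(12): 8 → I
O(14)−M(12): 2 → C
Z(25)−M(12): 13 → N
K(10)−W(22): -12≡14 → O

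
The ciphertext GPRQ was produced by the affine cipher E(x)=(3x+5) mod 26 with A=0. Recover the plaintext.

The inverse of 3 mod 26 is 9, since 3·9=27≡1. Apply D(y)=9·(y−5) mod 26:
G(6): 9·(6−5)=9 → J
P(15): 9·(15−5)=90≡12 → M
R(17): 9·(17−5)=108≡4 → E
Q(16): 9·(16−5)=99≡21 → V

JMEV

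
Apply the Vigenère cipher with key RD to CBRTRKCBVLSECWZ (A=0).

TEIWINTEMOJHTZQ

Repeat the key across the message: RDRDRDRDRDRDRDR
C(2)+R(17): 19 → T
B(1)+D(3): 4 → E
R(17)+R(17): 34≡8 → I
T(19)+D(3): 22 → W
R(17)+R(17): 34≡8 → I
K(10)+D(3): 13 → N
C(2)+R(17): 19 → T
B(1)+D(3): 4 → E
V(21)+R(17): 38≡12 → M
L(11)+D(3): 14 → O
S(18)+R(17): 35≡9 → J
E(4)+D(3): 7 → H
C(2)+R(17): 19 → T
W(22)+D(3): 25 → Z
Z(25)+R(17): 42≡16 → Q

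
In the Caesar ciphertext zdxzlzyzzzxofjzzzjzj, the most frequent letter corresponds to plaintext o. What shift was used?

11

The most frequent ciphertext letter is z (appears 10 times).
z is position 25; o is position 14.
Shift = 11.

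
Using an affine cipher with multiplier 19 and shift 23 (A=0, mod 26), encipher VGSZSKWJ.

V(21): 19·21+23=422≡6 → G
G(6): 19·6+23=137≡7 → H
S(18): 19·18+23=365≡1 → B
Z(25): 19·25+23=498≡4 → E
S(18): 19·18+23=365≡1 → B
K(10): 19·10+23=213≡5 → F
W(22): 19·22+23=441≡25 → Z
J(9): 19·9+23=194≡12 → M

GHBEBFZM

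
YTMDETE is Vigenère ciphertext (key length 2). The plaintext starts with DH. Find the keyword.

VM

Subtract each crib letter from the matching ciphertext letter (mod 26):
Y(24)−D(3)=21 → V
T(19)−H(7)=12 → M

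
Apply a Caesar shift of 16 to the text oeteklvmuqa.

eujuablckgq

o(14): 14+16=30≡4 → e
e(4): 4+16=20 → u
t(19): 19+16=35≡9 → j
e(4): 4+16=20 → u
k(10): 10+16=26≡0 → a
l(11): 11+16=27≡1 → b
v(21): 21+16=37≡11 → l
m(12): 12+16=28≡2 → c
u(20): 20+16=36≡10 → k
q(16): 16+16=32≡6 → g
a(0): 0+16=16 → q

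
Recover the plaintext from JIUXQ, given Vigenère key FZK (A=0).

Repeat the key across the ciphertext: FZKFZ
J(9)−F(5): 4 → E
I(8)−Z(25): -17≡9 → J
U(20)−K(10): 10 → K
X(23)−F(5): 18 → S
Q(16)−Z(25): -9≡17 → R

EJKSR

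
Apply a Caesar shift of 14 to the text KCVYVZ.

YQJMJN

K(10): 10+14=24 → Y
C(2): 2+14=16 → Q
V(21): 21+14=35≡9 → J
Y(24): 24+14=38≡12 → M
V(21): 21+14=35≡9 → J
Z(25): 25+14=39≡13 → N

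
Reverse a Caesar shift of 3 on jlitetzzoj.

gifqbqwwlg

j(9): 9−3=6 → g
l(11): 11−3=8 → i
i(8): 8−3=5 → f
t(19): 19−3=16 → q
e(4): 4−3=1 → b
t(19): 19−3=16 → q
z(25): 25−3=22 → w
z(25): 25−3=22 → w
o(14): 14−3=11 → l
j(9): 9−3=6 → g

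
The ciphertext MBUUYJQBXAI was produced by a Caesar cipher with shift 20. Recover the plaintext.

M(12): 12−20=-8≡18 → S
B(1): 1−20=-19≡7 → H
U(20): 20−20=0 → A
U(20): 20−20=0 → A
Y(24): 24−20=4 → E
J(9): 9−20=-11≡15 → P
Q(16): 16−20=-4≡22 → W
B(1): 1−20=-19≡7 → H
X(23): 23−20=3 → D
A(0): 0−20=-20≡6 → G
I(8): 8−20=-12≡14 → O

SHAAEPWHDGO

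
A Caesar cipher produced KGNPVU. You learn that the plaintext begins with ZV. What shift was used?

11

From the crib: K(10)−Z(25)=-15≡11, so the shift is 11.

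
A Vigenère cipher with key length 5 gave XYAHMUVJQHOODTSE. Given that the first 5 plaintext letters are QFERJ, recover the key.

HTWQD

Subtract each crib letter from the matching ciphertext letter (mod 26):
X(23)−Q(16)=7 → H
Y(24)−F(5)=19 → T
A(0)−E(4)=-4≡22 → W
H(7)−R(17)=-10≡16 → Q
M(12)−J(9)=3 → D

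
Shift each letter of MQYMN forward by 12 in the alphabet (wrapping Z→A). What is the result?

M(12): 12+12=24 → Y
Q(16): 16+12=28≡2 → C
Y(24): 24+12=36≡10 → K
M(12): 12+12=24 → Y
N(13): 13+12=25 → Z

YCKYZ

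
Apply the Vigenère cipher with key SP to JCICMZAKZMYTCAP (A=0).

BRAREOSZRBQIUPH

Repeat the key across the message: SPSPSPSPSPSPSPS
J(9)+S(18): 27≡1 → B
C(2)+P(15): 17 → R
I(8)+S(18): 26≡0 → A
C(2)+P(15): 17 → R
M(12)+S(18): 30≡4 → E
Z(25)+P(15): 40≡14 → O
A(0)+S(18): 18 → S
K(10)+P(15): 25 → Z
Z(25)+S(18): 43≡17 → R
M(12)+P(15): 27≡1 → B
Y(24)+S(18): 42≡16 → Q
T(19)+P(15): 34≡8 → I
C(2)+S(18): 20 → U
A(0)+P(15): 15 → P
P(15)+S(18): 33≡7 → H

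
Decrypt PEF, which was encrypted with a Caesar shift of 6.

JYZ

P(15): 15−6=9 → J
E(4): 4−6=-2≡24 → Y
F(5): 5−6=-1≡25 → Z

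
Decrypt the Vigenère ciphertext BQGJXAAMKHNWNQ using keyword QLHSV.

Repeat the key across the ciphertext: QLHSVQLHSVQLHS
B(1)−Q(16): -15≡11 → L
Q(16)−L(11): 5 → F
G(6)−H(7): -1≡25 → Z
J(9)−S(18): -9≡17 → R
X(23)−V(21): 2 → C
A(0)−Q(16): -16≡10 → K
A(0)−L(11): -11≡15 → P
M(12)−H(7): 5 → F
K(10)−S(18): -8≡18 → S
H(7)−V(21): -14≡12 → M
N(13)−Q(16): -3≡23 → X
W(22)−L(11): 11 → L
N(13)−H(7): 6 → G
Q(16)−S(18): -2≡24 → Y

LFZRCKPFSMXLGY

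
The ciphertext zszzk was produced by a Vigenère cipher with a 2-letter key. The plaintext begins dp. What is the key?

Subtract each crib letter from the matching ciphertext letter (mod 26):
z(25)−d(3)=22 → w
s(18)−p(15)=3 → d

wd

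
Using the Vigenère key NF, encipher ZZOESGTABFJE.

Repeat the key across the message: NFNFNFNFNFNF
Z(25)+N(13): 38≡12 → M
Z(25)+F(5): 30≡4 → E
O(14)+N(13): 27≡1 → B
E(4)+F(5): 9 → J
S(18)+N(13): 31≡5 → F
G(6)+F(5): 11 → L
T(19)+N(13): 32≡6 → G
A(0)+F(5): 5 → F
B(1)+N(13): 14 → O
F(5)+F(5): 10 → K
J(9)+N(13): 22 → W
E(4)+F(5): 9 → J

MEBJFLGFOKWJ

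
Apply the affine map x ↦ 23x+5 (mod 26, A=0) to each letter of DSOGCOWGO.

WDPNZPRNP

D(3): 23·3+5=74≡22 → W
S(18): 23·18+5=419≡3 → D
O(14): 23·14+5=327≡15 → P
G(6): 23·6+5=143≡13 → N
C(2): 23·2+5=51≡25 → Z
O(14): 23·14+5=327≡15 → P
W(22): 23·22+5=511≡17 → R
G(6): 23·6+5=143≡13 → N
O(14): 23·14+5=327≡15 → P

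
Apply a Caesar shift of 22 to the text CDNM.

YZJI

C(2): 2+22=24 → Y
D(3): 3+22=25 → Z
N(13): 13+22=35≡9 → J
M(12): 12+22=34≡8 → I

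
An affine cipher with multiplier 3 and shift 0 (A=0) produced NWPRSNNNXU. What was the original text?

NQFXGNNNZY

The inverse of 3 mod 26 is 9, since 3·9=27≡1. Apply D(y)=9·(y−0) mod 26:
N(13): 9·(13−0)=117≡13 → N
W(22): 9·(22−0)=198≡16 → Q
P(15): 9·(15−0)=135≡5 → F
R(17): 9·(17−0)=153≡23 → X
S(18): 9·(18−0)=162≡6 → G
N(13): 9·(13−0)=117≡13 → N
N(13): 9·(13−0)=117≡13 → N
N(13): 9·(13−0)=117≡13 → N
X(23): 9·(23−0)=207≡25 → Z
U(20): 9·(20−0)=180≡24 → Y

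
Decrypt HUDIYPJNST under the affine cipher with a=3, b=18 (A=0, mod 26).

FSVOCZXHAJ

The inverse of 3 mod 26 is 9, since 3·9=27≡1. Apply D(y)=9·(y−18) mod 26:
H(7): 9·(7−18)=-99≡5 → F
U(20): 9·(20−18)=18 → S
D(3): 9·(3−18)=-135≡21 → V
I(8): 9·(8−18)=-90≡14 → O
Y(24): 9·(24−18)=54≡2 → C
P(15): 9·(15−18)=-27≡25 → Z
J(9): 9·(9−18)=-81≡23 → X
N(13): 9·(13−18)=-45≡7 → H
S(18): 9·(18−18)=0 → A
T(19): 9·(19−18)=9 → J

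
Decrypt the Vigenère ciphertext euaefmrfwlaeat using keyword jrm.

vdovoaiokcjsrc

Repeat the key across the ciphertext: jrmjrmjrmjrmjr
e(4)−j(9): -5≡21 → v
u(20)−r(17): 3 → d
a(0)−m(12): -12≡14 → o
e(4)−j(9): -5≡21 → v
f(5)−r(17): -12≡14 → o
m(12)−m(12): 0 → a
r(17)−j(9): 8 → i
f(5)−r(17): -12≡14 → o
w(22)−m(12): 10 → k
l(11)−j(9): 2 → c
a(0)−r(17): -17≡9 → j
e(4)−m(12): -8≡18 → s
a(0)−j(9): -9≡17 → r
t(19)−r(17): 2 → c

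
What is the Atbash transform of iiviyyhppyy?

i(8) → r(17)
i(8) → r(17)
v(21) → e(4)
i(8) → r(17)
y(24) → b(1)
y(24) → b(1)
h(7) → s(18)
p(15) → k(10)
p(15) → k(10)
y(24) → b(1)
y(24) → b(1)

rrerbbskkbb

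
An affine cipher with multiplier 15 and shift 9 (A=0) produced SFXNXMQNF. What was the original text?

The inverse of 15 mod 26 is 7, since 15·7=105≡1. Apply D(y)=7·(y−9) mod 26:
S(18): 7·(18−9)=63≡11 → L
F(5): 7·(5−9)=-28≡24 → Y
X(23): 7·(23−9)=98≡20 → U
N(13): 7·(13−9)=28≡2 → C
X(23): 7·(23−9)=98≡20 → U
M(12): 7·(12−9)=21 → V
Q(16): 7·(16−9)=49≡23 → X
N(13): 7·(13−9)=28≡2 → C
F(5): 7·(5−9)=-28≡24 → Y

LYUCUVXCY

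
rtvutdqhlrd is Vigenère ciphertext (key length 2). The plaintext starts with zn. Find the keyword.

Subtract each crib letter from the matching ciphertext letter (mod 26):
r(17)−z(25)=-8≡18 → s
t(19)−n(13)=6 → g

sg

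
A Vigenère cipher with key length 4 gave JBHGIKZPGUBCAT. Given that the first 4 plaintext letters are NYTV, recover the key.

Subtract each crib letter from the matching ciphertext letter (mod 26):
J(9)−N(13)=-4≡22 → W
B(1)−Y(24)=-23≡3 → D
H(7)−T(19)=-12≡14 → O
G(6)−V(21)=-15≡11 → L

WDOL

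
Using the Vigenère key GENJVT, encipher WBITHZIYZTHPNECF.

CFVCCSOCMCCITIPO

Repeat the key across the message: GENJVTGENJVTGENJ
W(22)+G(6): 28≡2 → C
B(1)+E(4): 5 → F
I(8)+N(13): 21 → V
T(19)+J(9): 28≡2 → C
H(7)+V(21): 28≡2 → C
Z(25)+T(19): 44≡18 → S
I(8)+G(6): 14 → O
Y(24)+E(4): 28≡2 → C
Z(25)+N(13): 38≡12 → M
T(19)+J(9): 28≡2 → C
H(7)+V(21): 28≡2 → C
P(15)+T(19): 34≡8 → I
N(13)+G(6): 19 → T
E(4)+E(4): 8 → I
C(2)+N(13): 15 → P
F(5)+J(9): 14 → O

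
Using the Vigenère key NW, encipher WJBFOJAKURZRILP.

Repeat the key across the message: NWNWNWNWNWNWNWN
W(22)+N(13): 35≡9 → J
J(9)+W(22): 31≡5 → F
B(1)+N(13): 14 → O
F(5)+W(22): 27≡1 → B
O(14)+N(13): 27≡1 → B
J(9)+W(22): 31≡5 → F
A(0)+N(13): 13 → N
K(10)+W(22): 32≡6 → G
U(20)+N(13): 33≡7 → H
R(17)+W(22): 39≡13 → N
Z(25)+N(13): 38≡12 → M
R(17)+W(22): 39≡13 → N
I(8)+N(13): 21 → V
L(11)+W(22): 33≡7 → H
P(15)+N(13): 28≡2 → C

JFOBBFNGHNMNVHC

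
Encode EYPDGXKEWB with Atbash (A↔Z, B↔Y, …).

VBKWTCPVDY

E(4) → V(21)
Y(24) → B(1)
P(15) → K(10)
D(3) → W(22)
G(6) → T(19)
X(23) → C(2)
K(10) → P(15)
E(4) → V(21)
W(22) → D(3)
B(1) → Y(24)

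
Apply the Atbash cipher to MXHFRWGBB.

M(12) → N(13)
X(23) → C(2)
H(7) → S(18)
F(5) → U(20)
R(17) → I(8)
W(22) → D(3)
G(6) → T(19)
B(1) → Y(24)
B(1) → Y(24)

NCSUIDTYY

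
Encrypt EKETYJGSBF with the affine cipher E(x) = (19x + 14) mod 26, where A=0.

MWMLCDYSHF

E(4): 19·4+14=90≡12 → M
K(10): 19·10+14=204≡22 → W
E(4): 19·4+14=90≡12 → M
T(19): 19·19+14=375≡11 → L
Y(24): 19·24+14=470≡2 → C
J(9): 19·9+14=185≡3 → D
G(6): 19·6+14=128≡24 → Y
S(18): 19·18+14=356≡18 → S
B(1): 19·1+14=33≡7 → H
F(5): 19·5+14=109≡5 → F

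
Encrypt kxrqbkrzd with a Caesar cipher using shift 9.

k(10): 10+9=19 → t
x(23): 23+9=32≡6 → g
r(17): 17+9=26≡0 → a
q(16): 16+9=25 → z
b(1): 1+9=10 → k
k(10): 10+9=19 → t
r(17): 17+9=26≡0 → a
z(25): 25+9=34≡8 → i
d(3): 3+9=12 → m

tgazktaim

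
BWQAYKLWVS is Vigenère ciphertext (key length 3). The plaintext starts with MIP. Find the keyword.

Subtract each crib letter from the matching ciphertext letter (mod 26):
B(1)−M(12)=-11≡15 → P
W(22)−I(8)=14 → O
Q(16)−P(15)=1 → B

POB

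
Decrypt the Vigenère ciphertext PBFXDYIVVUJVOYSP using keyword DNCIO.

MODPPVVTNGGIMQEM

Repeat the key across the ciphertext: DNCIODNCIODNCIOD
P(15)−D(3): 12 → M
B(1)−N(13): -12≡14 → O
F(5)−C(2): 3 → D
X(23)−I(8): 15 → P
D(3)−O(14): -11≡15 → P
Y(24)−D(3): 21 → V
I(8)−N(13): -5≡21 → V
V(21)−C(2): 19 → T
V(21)−I(8): 13 → N
U(20)−O(14): 6 → G
J(9)−D(3): 6 → G
V(21)−N(13): 8 → I
O(14)−C(2): 12 → M
Y(24)−I(8): 16 → Q
S(18)−O(14): 4 → E
P(15)−D(3): 12 → M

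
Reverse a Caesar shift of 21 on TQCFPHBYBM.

T(19): 19−21=-2≡24 → Y
Q(16): 16−21=-5≡21 → V
C(2): 2−21=-19≡7 → H
F(5): 5−21=-16≡10 → K
P(15): 15−21=-6≡20 → U
H(7): 7−21=-14≡12 → M
B(1): 1−21=-20≡6 → G
Y(24): 24−21=3 → D
B(1): 1−21=-20≡6 → G
M(12): 12−21=-9≡17 → R

YVHKUMGDGR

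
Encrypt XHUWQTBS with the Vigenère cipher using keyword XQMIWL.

Repeat the key across the message: XQMIWLXQ
X(23)+X(23): 46≡20 → U
H(7)+Q(16): 23 → X
U(20)+M(12): 32≡6 → G
W(22)+I(8): 30≡4 → E
Q(16)+W(22): 38≡12 → M
T(19)+L(11): 30≡4 → E
B(1)+X(23): 24 → Y
S(18)+Q(16): 34≡8 → I

UXGEMEYI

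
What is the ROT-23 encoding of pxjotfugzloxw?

muglqcrdwilut

p(15): 15+23=38≡12 → m
x(23): 23+23=46≡20 → u
j(9): 9+23=32≡6 → g
o(14): 14+23=37≡11 → l
t(19): 19+23=42≡16 → q
f(5): 5+23=28≡2 → c
u(20): 20+23=43≡17 → r
g(6): 6+23=29≡3 → d
z(25): 25+23=48≡22 → w
l(11): 11+23=34≡8 → i
o(14): 14+23=37≡11 → l
x(23): 23+23=46≡20 → u
w(22): 22+23=45≡19 → t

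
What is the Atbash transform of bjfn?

b(1) → y(24)
j(9) → q(16)
f(5) → u(20)
n(13) → m(12)

yqum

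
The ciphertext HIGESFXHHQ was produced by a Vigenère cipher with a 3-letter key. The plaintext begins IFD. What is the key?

ZDD

Subtract each crib letter from the matching ciphertext letter (mod 26):
H(7)−I(8)=-1≡25 → Z
I(8)−F(5)=3 → D
G(6)−D(3)=3 → D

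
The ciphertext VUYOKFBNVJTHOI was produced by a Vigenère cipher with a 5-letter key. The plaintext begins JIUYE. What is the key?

MMEQG

Subtract each crib letter from the matching ciphertext letter (mod 26):
V(21)−J(9)=12 → M
U(20)−I(8)=12 → M
Y(24)−U(20)=4 → E
O(14)−Y(24)=-10≡16 → Q
K(10)−E(4)=6 → G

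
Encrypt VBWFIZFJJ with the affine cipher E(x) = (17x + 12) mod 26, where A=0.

V(21): 17·21+12=369≡5 → F
B(1): 17·1+12=29≡3 → D
W(22): 17·22+12=386≡22 → W
F(5): 17·5+12=97≡19 → T
I(8): 17·8+12=148≡18 → S
Z(25): 17·25+12=437≡21 → V
F(5): 17·5+12=97≡19 → T
J(9): 17·9+12=165≡9 → J
J(9): 17·9+12=165≡9 → J

FDWTSVTJJ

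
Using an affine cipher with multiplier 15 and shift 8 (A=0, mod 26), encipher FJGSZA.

F(5): 15·5+8=83≡5 → F
J(9): 15·9+8=143≡13 → N
G(6): 15·6+8=98≡20 → U
S(18): 15·18+8=278≡18 → S
Z(25): 15·25+8=383≡19 → T
A(0): 15·0+8=8 → I

FNUSTI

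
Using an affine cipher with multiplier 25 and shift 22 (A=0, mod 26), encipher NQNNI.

N(13): 25·13+22=347≡9 → J
Q(16): 25·16+22=422≡6 → G
N(13): 25·13+22=347≡9 → J
N(13): 25·13+22=347≡9 → J
I(8): 25·8+22=222≡14 → O

JGJJO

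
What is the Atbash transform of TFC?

T(19) → G(6)
F(5) → U(20)
C(2) → X(23)

GUX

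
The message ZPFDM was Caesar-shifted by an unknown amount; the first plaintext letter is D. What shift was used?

22

From the crib: Z(25)−D(3)=22, so the shift is 22.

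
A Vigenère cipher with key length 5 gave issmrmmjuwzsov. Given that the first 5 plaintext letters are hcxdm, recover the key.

bqvjf

Subtract each crib letter from the matching ciphertext letter (mod 26):
i(8)−h(7)=1 → b
s(18)−c(2)=16 → q
s(18)−x(23)=-5≡21 → v
m(12)−d(3)=9 → j
r(17)−m(12)=5 → f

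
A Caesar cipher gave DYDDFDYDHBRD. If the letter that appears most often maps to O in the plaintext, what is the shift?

The most frequent ciphertext letter is D (appears 6 times).
D is position 3; O is position 14.
Shift = -11≡15.

15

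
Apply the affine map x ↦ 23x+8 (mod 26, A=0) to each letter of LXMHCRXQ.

BRYNCJRM

L(11): 23·11+8=261≡1 → B
X(23): 23·23+8=537≡17 → R
M(12): 23·12+8=284≡24 → Y
H(7): 23·7+8=169≡13 → N
C(2): 23·2+8=54≡2 → C
R(17): 23·17+8=399≡9 → J
X(23): 23·23+8=537≡17 → R
Q(16): 23·16+8=376≡12 → M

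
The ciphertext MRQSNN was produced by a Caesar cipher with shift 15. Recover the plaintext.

M(12): 12−15=-3≡23 → X
R(17): 17−15=2 → C
Q(16): 16−15=1 → B
S(18): 18−15=3 → D
N(13): 13−15=-2≡24 → Y
N(13): 13−15=-2≡24 → Y

XCBDYY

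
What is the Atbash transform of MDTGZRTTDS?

M(12) → N(13)
D(3) → W(22)
T(19) → G(6)
G(6) → T(19)
Z(25) → A(0)
R(17) → I(8)
T(19) → G(6)
T(19) → G(6)
D(3) → W(22)
S(18) → H(7)

NWGTAIGGWH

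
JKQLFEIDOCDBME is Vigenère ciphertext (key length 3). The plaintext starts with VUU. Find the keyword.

OQW

Subtract each crib letter from the matching ciphertext letter (mod 26):
J(9)−V(21)=-12≡14 → O
K(10)−U(20)=-10≡16 → Q
Q(16)−U(20)=-4≡22 → W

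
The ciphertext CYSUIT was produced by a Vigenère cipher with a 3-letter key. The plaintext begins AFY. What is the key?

Subtract each crib letter from the matching ciphertext letter (mod 26):
C(2)−A(0)=2 → C
Y(24)−F(5)=19 → T
S(18)−Y(24)=-6≡20 → U

CTU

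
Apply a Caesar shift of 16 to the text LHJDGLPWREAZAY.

BXZTWBFMHUQPQO

L(11): 11+16=27≡1 → B
H(7): 7+16=23 → X
J(9): 9+16=25 → Z
D(3): 3+16=19 → T
G(6): 6+16=22 → W
L(11): 11+16=27≡1 → B
P(15): 15+16=31≡5 → F
W(22): 22+16=38≡12 → M
R(17): 17+16=33≡7 → H
E(4): 4+16=20 → U
A(0): 0+16=16 → Q
Z(25): 25+16=41≡15 → P
A(0): 0+16=16 → Q
Y(24): 24+16=40≡14 → O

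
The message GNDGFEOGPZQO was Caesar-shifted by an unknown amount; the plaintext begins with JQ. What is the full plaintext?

JQGJIHRJSCTR

From the crib: G(6)−J(9)=-3≡23, so the shift is 23.
Subtract 23 from each ciphertext letter:
G(6): 6−23=-17≡9 → J
N(13): 13−23=-10≡16 → Q
D(3): 3−23=-20≡6 → G
G(6): 6−23=-17≡9 → J
F(5): 5−23=-18≡8 → I
E(4): 4−23=-19≡7 → H
O(14): 14−23=-9≡17 → R
G(6): 6−23=-17≡9 → J
P(15): 15−23=-8≡18 → S
Z(25): 25−23=2 → C
Q(16): 16−23=-7≡19 → T
O(14): 14−23=-9≡17 → R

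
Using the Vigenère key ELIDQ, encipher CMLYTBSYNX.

GXTBJFDGQN

Repeat the key across the message: ELIDQELIDQ
C(2)+E(4): 6 → G
M(12)+L(11): 23 → X
L(11)+I(8): 19 → T
Y(24)+D(3): 27≡1 → B
T(19)+Q(16): 35≡9 → J
B(1)+E(4): 5 → F
S(18)+L(11): 29≡3 → D
Y(24)+I(8): 32≡6 → G
N(13)+D(3): 16 → Q
X(23)+Q(16): 39≡13 → N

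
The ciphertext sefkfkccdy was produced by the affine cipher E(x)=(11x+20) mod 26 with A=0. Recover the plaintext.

The inverse of 11 mod 26 is 19, since 11·19=209≡1. Apply D(y)=19·(y−20) mod 26:
s(18): 19·(18−20)=-38≡14 → o
e(4): 19·(4−20)=-304≡8 → i
f(5): 19·(5−20)=-285≡1 → b
k(10): 19·(10−20)=-190≡18 → s
f(5): 19·(5−20)=-285≡1 → b
k(10): 19·(10−20)=-190≡18 → s
c(2): 19·(2−20)=-342≡22 → w
c(2): 19·(2−20)=-342≡22 → w
d(3): 19·(3−20)=-323≡15 → p
y(24): 19·(24−20)=76≡24 → y

oibsbswwpy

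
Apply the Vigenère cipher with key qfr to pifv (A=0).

Repeat the key across the message: qfrq
p(15)+q(16): 31≡5 → f
i(8)+f(5): 13 → n
f(5)+r(17): 22 → w
v(21)+q(16): 37≡11 → l

fnwl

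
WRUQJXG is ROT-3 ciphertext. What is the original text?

TORNGUD

W(22): 22−3=19 → T
R(17): 17−3=14 → O
U(20): 20−3=17 → R
Q(16): 16−3=13 → N
J(9): 9−3=6 → G
X(23): 23−3=20 → U
G(6): 6−3=3 → D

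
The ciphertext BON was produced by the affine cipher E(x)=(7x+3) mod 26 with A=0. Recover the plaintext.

WJU

The inverse of 7 mod 26 is 15, since 7·15=105≡1. Apply D(y)=15·(y−3) mod 26:
B(1): 15·(1−3)=-30≡22 → W
O(14): 15·(14−3)=165≡9 → J
N(13): 15·(13−3)=150≡20 → U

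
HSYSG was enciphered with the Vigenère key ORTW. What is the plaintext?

Repeat the key across the ciphertext: ORTWO
H(7)−O(14): -7≡19 → T
S(18)−R(17): 1 → B
Y(24)−T(19): 5 → F
S(18)−W(22): -4≡22 → W
G(6)−O(14): -8≡18 → S

TBFWS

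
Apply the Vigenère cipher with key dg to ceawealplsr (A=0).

fkdchgovoyu

Repeat the key across the message: dgdgdgdgdgd
c(2)+d(3): 5 → f
e(4)+g(6): 10 → k
a(0)+d(3): 3 → d
w(22)+g(6): 28≡2 → c
e(4)+d(3): 7 → h
a(0)+g(6): 6 → g
l(11)+d(3): 14 → o
p(15)+g(6): 21 → v
l(11)+d(3): 14 → o
s(18)+g(6): 24 → y
r(17)+d(3): 20 → u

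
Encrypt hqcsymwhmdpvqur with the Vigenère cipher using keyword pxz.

Repeat the key across the message: pxzpxzpxzpxzpxz
h(7)+p(15): 22 → w
q(16)+x(23): 39≡13 → n
c(2)+z(25): 27≡1 → b
s(18)+p(15): 33≡7 → h
y(24)+x(23): 47≡21 → v
m(12)+z(25): 37≡11 → l
w(22)+p(15): 37≡11 → l
h(7)+x(23): 30≡4 → e
m(12)+z(25): 37≡11 → l
d(3)+p(15): 18 → s
p(15)+x(23): 38≡12 → m
v(21)+z(25): 46≡20 → u
q(16)+p(15): 31≡5 → f
u(20)+x(23): 43≡17 → r
r(17)+z(25): 42≡16 → q

wnbhvllelsmufrq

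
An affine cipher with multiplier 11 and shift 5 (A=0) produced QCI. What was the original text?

The inverse of 11 mod 26 is 19, since 11·19=209≡1. Apply D(y)=19·(y−5) mod 26:
Q(16): 19·(16−5)=209≡1 → B
C(2): 19·(2−5)=-57≡21 → V
I(8): 19·(8−5)=57≡5 → F

BVF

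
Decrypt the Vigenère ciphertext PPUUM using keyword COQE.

Repeat the key across the ciphertext: COQEC
P(15)−C(2): 13 → N
P(15)−O(14): 1 → B
U(20)−Q(16): 4 → E
U(20)−E(4): 16 → Q
M(12)−C(2): 10 → K

NBEQK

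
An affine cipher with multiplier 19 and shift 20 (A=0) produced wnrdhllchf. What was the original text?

wbtvnffknr

The inverse of 19 mod 26 is 11, since 19·11=209≡1. Apply D(y)=11·(y−20) mod 26:
w(22): 11·(22−20)=22 → w
n(13): 11·(13−20)=-77≡1 → b
r(17): 11·(17−20)=-33≡19 → t
d(3): 11·(3−20)=-187≡21 → v
h(7): 11·(7−20)=-143≡13 → n
l(11): 11·(11−20)=-99≡5 → f
l(11): 11·(11−20)=-99≡5 → f
c(2): 11·(2−20)=-198≡10 → k
h(7): 11·(7−20)=-143≡13 → n
f(5): 11·(5−20)=-165≡17 → r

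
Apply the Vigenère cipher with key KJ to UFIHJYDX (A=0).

EOSQTHNG

Repeat the key across the message: KJKJKJKJ
U(20)+K(10): 30≡4 → E
F(5)+J(9): 14 → O
I(8)+K(10): 18 → S
H(7)+J(9): 16 → Q
J(9)+K(10): 19 → T
Y(24)+J(9): 33≡7 → H
D(3)+K(10): 13 → N
X(23)+J(9): 32≡6 → G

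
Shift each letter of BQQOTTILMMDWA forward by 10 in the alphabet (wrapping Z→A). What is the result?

B(1): 1+10=11 → L
Q(16): 16+10=26≡0 → A
Q(16): 16+10=26≡0 → A
O(14): 14+10=24 → Y
T(19): 19+10=29≡3 → D
T(19): 19+10=29≡3 → D
I(8): 8+10=18 → S
L(11): 11+10=21 → V
M(12): 12+10=22 → W
M(12): 12+10=22 → W
D(3): 3+10=13 → N
W(22): 22+10=32≡6 → G
A(0): 0+10=10 → K

LAAYDDSVWWNGK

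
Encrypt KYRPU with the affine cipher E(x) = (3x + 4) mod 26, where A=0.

K(10): 3·10+4=34≡8 → I
Y(24): 3·24+4=76≡24 → Y
R(17): 3·17+4=55≡3 → D
P(15): 3·15+4=49≡23 → X
U(20): 3·20+4=64≡12 → M

IYDXM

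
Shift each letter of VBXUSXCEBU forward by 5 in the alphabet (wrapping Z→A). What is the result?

V(21): 21+5=26≡0 → A
B(1): 1+5=6 → G
X(23): 23+5=28≡2 → C
U(20): 20+5=25 → Z
S(18): 18+5=23 → X
X(23): 23+5=28≡2 → C
C(2): 2+5=7 → H
E(4): 4+5=9 → J
B(1): 1+5=6 → G
U(20): 20+5=25 → Z

AGCZXCHJGZ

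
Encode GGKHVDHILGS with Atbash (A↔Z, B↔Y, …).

G(6) → T(19)
G(6) → T(19)
K(10) → P(15)
H(7) → S(18)
V(21) → E(4)
D(3) → W(22)
H(7) → S(18)
I(8) → R(17)
L(11) → O(14)
G(6) → T(19)
S(18) → H(7)

TTPSEWSROTH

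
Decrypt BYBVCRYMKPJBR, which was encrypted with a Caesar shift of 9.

B(1): 1−9=-8≡18 → S
Y(24): 24−9=15 → P
B(1): 1−9=-8≡18 → S
V(21): 21−9=12 → M
C(2): 2−9=-7≡19 → T
R(17): 17−9=8 → I
Y(24): 24−9=15 → P
M(12): 12−9=3 → D
K(10): 10−9=1 → B
P(15): 15−9=6 → G
J(9): 9−9=0 → A
B(1): 1−9=-8≡18 → S
R(17): 17−9=8 → I

SPSMTIPDBGASI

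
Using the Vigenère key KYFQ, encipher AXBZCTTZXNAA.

Repeat the key across the message: KYFQKYFQKYFQ
A(0)+K(10): 10 → K
X(23)+Y(24): 47≡21 → V
B(1)+F(5): 6 → G
Z(25)+Q(16): 41≡15 → P
C(2)+K(10): 12 → M
T(19)+Y(24): 43≡17 → R
T(19)+F(5): 24 → Y
Z(25)+Q(16): 41≡15 → P
X(23)+K(10): 33≡7 → H
N(13)+Y(24): 37≡11 → L
A(0)+F(5): 5 → F
A(0)+Q(16): 16 → Q

KVGPMRYPHLFQ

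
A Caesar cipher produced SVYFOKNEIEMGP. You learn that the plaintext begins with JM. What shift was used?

From the crib: S(18)−J(9)=9, so the shift is 9.

9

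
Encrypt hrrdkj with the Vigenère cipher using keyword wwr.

dnizga

Repeat the key across the message: wwrwwr
h(7)+w(22): 29≡3 → d
r(17)+w(22): 39≡13 → n
r(17)+r(17): 34≡8 → i
d(3)+w(22): 25 → z
k(10)+w(22): 32≡6 → g
j(9)+r(17): 26≡0 → a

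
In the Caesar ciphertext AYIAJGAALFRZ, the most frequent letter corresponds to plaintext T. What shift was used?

7

The most frequent ciphertext letter is A (appears 4 times).
A is position 0; T is position 19.
Shift = -19≡7.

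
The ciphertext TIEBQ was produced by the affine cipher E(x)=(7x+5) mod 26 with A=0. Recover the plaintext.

CTLSJ

The inverse of 7 mod 26 is 15, since 7·15=105≡1. Apply D(y)=15·(y−5) mod 26:
T(19): 15·(19−5)=210≡2 → C
I(8): 15·(8−5)=45≡19 → T
E(4): 15·(4−5)=-15≡11 → L
B(1): 15·(1−5)=-60≡18 → S
Q(16): 15·(16−5)=165≡9 → J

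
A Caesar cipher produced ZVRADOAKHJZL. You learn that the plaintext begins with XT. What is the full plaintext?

XTPYBMYIFHXJ

From the crib: Z(25)−X(23)=2, so the shift is 2.
Subtract 2 from each ciphertext letter:
Z(25): 25−2=23 → X
V(21): 21−2=19 → T
R(17): 17−2=15 → P
A(0): 0−2=-2≡24 → Y
D(3): 3−2=1 → B
O(14): 14−2=12 → M
A(0): 0−2=-2≡24 → Y
K(10): 10−2=8 → I
H(7): 7−2=5 → F
J(9): 9−2=7 → H
Z(25): 25−2=23 → X
L(11): 11−2=9 → J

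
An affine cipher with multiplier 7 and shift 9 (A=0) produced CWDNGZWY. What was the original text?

ZNOIHGNR

The inverse of 7 mod 26 is 15, since 7·15=105≡1. Apply D(y)=15·(y−9) mod 26:
C(2): 15·(2−9)=-105≡25 → Z
W(22): 15·(22−9)=195≡13 → N
D(3): 15·(3−9)=-90≡14 → O
N(13): 15·(13−9)=60≡8 → I
G(6): 15·(6−9)=-45≡7 → H
Z(25): 15·(25−9)=240≡6 → G
W(22): 15·(22−9)=195≡13 → N
Y(24): 15·(24−9)=225≡17 → R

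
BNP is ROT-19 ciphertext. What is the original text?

B(1): 1−19=-18≡8 → I
N(13): 13−19=-6≡20 → U
P(15): 15−19=-4≡22 → W

IUW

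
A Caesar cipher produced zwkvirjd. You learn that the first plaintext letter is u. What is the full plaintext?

urfqdmey

From the crib: z(25)−u(20)=5, so the shift is 5.
Subtract 5 from each ciphertext letter:
z(25): 25−5=20 → u
w(22): 22−5=17 → r
k(10): 10−5=5 → f
v(21): 21−5=16 → q
i(8): 8−5=3 → d
r(17): 17−5=12 → m
j(9): 9−5=4 → e
d(3): 3−5=-2≡24 → y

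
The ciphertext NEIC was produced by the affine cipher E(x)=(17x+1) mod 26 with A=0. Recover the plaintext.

The inverse of 17 mod 26 is 23, since 17·23=391≡1. Apply D(y)=23·(y−1) mod 26:
N(13): 23·(13−1)=276≡16 → Q
E(4): 23·(4−1)=69≡17 → R
I(8): 23·(8−1)=161≡5 → F
C(2): 23·(2−1)=23 → X

QRFX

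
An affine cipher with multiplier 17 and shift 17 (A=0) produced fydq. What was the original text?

The inverse of 17 mod 26 is 23, since 17·23=391≡1. Apply D(y)=23·(y−17) mod 26:
f(5): 23·(5−17)=-276≡10 → k
y(24): 23·(24−17)=161≡5 → f
d(3): 23·(3−17)=-322≡16 → q
q(16): 23·(16−17)=-23≡3 → d

kfqd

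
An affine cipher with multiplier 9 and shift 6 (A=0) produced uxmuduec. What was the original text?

qzsqrquo

The inverse of 9 mod 26 is 3, since 9·3=27≡1. Apply D(y)=3·(y−6) mod 26:
u(20): 3·(20−6)=42≡16 → q
x(23): 3·(23−6)=51≡25 → z
m(12): 3·(12−6)=18 → s
u(20): 3·(20−6)=42≡16 → q
d(3): 3·(3−6)=-9≡17 → r
u(20): 3·(20−6)=42≡16 → q
e(4): 3·(4−6)=-6≡20 → u
c(2): 3·(2−6)=-12≡14 → o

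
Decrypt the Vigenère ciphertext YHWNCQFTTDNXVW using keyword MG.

MBKHQKTNHXBRJQ

Repeat the key across the ciphertext: MGMGMGMGMGMGMG
Y(24)−M(12): 12 → M
H(7)−G(6): 1 → B
W(22)−M(12): 10 → K
N(13)−G(6): 7 → H
C(2)−M(12): -10≡16 → Q
Q(16)−G(6): 10 → K
F(5)−M(12): -7≡19 → T
T(19)−G(6): 13 → N
T(19)−M(12): 7 → H
D(3)−G(6): -3≡23 → X
N(13)−M(12): 1 → B
X(23)−G(6): 17 → R
V(21)−M(12): 9 → J
W(22)−G(6): 16 → Q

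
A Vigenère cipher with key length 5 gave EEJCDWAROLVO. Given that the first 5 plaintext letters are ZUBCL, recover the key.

FKIAS

Subtract each crib letter from the matching ciphertext letter (mod 26):
E(4)−Z(25)=-21≡5 → F
E(4)−U(20)=-16≡10 → K
J(9)−B(1)=8 → I
C(2)−C(2)=0 → A
D(3)−L(11)=-8≡18 → S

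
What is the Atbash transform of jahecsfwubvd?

j(9) → q(16)
a(0) → z(25)
h(7) → s(18)
e(4) → v(21)
c(2) → x(23)
s(18) → h(7)
f(5) → u(20)
w(22) → d(3)
u(20) → f(5)
b(1) → y(24)
v(21) → e(4)
d(3) → w(22)

qzsvxhudfyew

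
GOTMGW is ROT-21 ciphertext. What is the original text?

LTYRLB

G(6): 6−21=-15≡11 → L
O(14): 14−21=-7≡19 → T
T(19): 19−21=-2≡24 → Y
M(12): 12−21=-9≡17 → R
G(6): 6−21=-15≡11 → L
W(22): 22−21=1 → B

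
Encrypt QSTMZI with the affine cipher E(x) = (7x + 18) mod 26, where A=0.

AOVYLW

Q(16): 7·16+18=130≡0 → A
S(18): 7·18+18=144≡14 → O
T(19): 7·19+18=151≡21 → V
M(12): 7·12+18=102≡24 → Y
Z(25): 7·25+18=193≡11 → L
I(8): 7·8+18=74≡22 → W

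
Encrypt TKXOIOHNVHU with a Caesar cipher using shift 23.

QHULFLEKSER

T(19): 19+23=42≡16 → Q
K(10): 10+23=33≡7 → H
X(23): 23+23=46≡20 → U
O(14): 14+23=37≡11 → L
I(8): 8+23=31≡5 → F
O(14): 14+23=37≡11 → L
H(7): 7+23=30≡4 → E
N(13): 13+23=36≡10 → K
V(21): 21+23=44≡18 → S
H(7): 7+23=30≡4 → E
U(20): 20+23=43≡17 → R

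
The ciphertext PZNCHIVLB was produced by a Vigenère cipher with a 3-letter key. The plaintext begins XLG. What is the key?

Subtract each crib letter from the matching ciphertext letter (mod 26):
P(15)−X(23)=-8≡18 → S
Z(25)−L(11)=14 → O
N(13)−G(6)=7 → H

SOH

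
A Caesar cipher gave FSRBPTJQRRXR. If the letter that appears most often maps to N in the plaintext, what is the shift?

The most frequent ciphertext letter is R (appears 4 times).
R is position 17; N is position 13.
Shift = 4.

4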